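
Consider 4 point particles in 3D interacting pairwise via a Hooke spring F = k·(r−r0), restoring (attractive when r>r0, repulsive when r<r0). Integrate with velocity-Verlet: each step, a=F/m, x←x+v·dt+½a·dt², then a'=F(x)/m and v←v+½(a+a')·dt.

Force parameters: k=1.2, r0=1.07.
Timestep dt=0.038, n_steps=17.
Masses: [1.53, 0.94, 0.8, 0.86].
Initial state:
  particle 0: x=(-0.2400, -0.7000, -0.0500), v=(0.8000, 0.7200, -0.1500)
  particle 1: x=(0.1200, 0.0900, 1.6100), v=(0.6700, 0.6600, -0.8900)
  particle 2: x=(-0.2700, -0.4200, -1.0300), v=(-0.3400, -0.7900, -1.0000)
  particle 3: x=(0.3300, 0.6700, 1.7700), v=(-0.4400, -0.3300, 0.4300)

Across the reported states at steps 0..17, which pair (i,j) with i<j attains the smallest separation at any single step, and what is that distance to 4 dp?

step 0: x0=(-0.2400, -0.7000, -0.0500) x1=(0.1200, 0.0900, 1.6100) x2=(-0.2700, -0.4200, -1.0300) x3=(0.3300, 0.6700, 1.7700)
step 1: x0=(-0.2093, -0.6720, -0.0547) x1=(0.1450, 0.1141, 1.5739) x2=(-0.2822, -0.4489, -1.0643) x3=(0.3127, 0.6564, 1.7836)
step 2: x0=(-0.1782, -0.6429, -0.0575) x1=(0.1689, 0.1362, 1.5334) x2=(-0.2931, -0.4755, -1.0912) x3=(0.2943, 0.6407, 1.7918)
step 3: x0=(-0.1466, -0.6126, -0.0584) x1=(0.1920, 0.1563, 1.4883) x2=(-0.3025, -0.4996, -1.1106) x3=(0.2749, 0.6230, 1.7946)
step 4: x0=(-0.1146, -0.5813, -0.0575) x1=(0.2140, 0.1743, 1.4386) x2=(-0.3104, -0.5213, -1.1223) x3=(0.2544, 0.6034, 1.7921)
step 5: x0=(-0.0822, -0.5489, -0.0549) x1=(0.2352, 0.1903, 1.3845) x2=(-0.3168, -0.5405, -1.1265) x3=(0.2328, 0.5818, 1.7844)
step 6: x0=(-0.0496, -0.5156, -0.0507) x1=(0.2556, 0.2043, 1.3260) x2=(-0.3217, -0.5571, -1.1232) x3=(0.2101, 0.5582, 1.7717)
step 7: x0=(-0.0166, -0.4814, -0.0450) x1=(0.2752, 0.2165, 1.2633) x2=(-0.3251, -0.5711, -1.1126) x3=(0.1864, 0.5327, 1.7541)
step 8: x0=(0.0165, -0.4464, -0.0379) x1=(0.2942, 0.2270, 1.1966) x2=(-0.3269, -0.5826, -1.0947) x3=(0.1617, 0.5053, 1.7317)
step 9: x0=(0.0497, -0.4107, -0.0296) x1=(0.3126, 0.2359, 1.1261) x2=(-0.3273, -0.5915, -1.0700) x3=(0.1360, 0.4760, 1.7047)
step 10: x0=(0.0830, -0.3745, -0.0202) x1=(0.3304, 0.2435, 1.0523) x2=(-0.3262, -0.5979, -1.0385) x3=(0.1094, 0.4448, 1.6734)
step 11: x0=(0.1164, -0.3377, -0.0098) x1=(0.3477, 0.2498, 0.9754) x2=(-0.3237, -0.6019, -1.0008) x3=(0.0820, 0.4118, 1.6377)
step 12: x0=(0.1497, -0.3006, 0.0014) x1=(0.3645, 0.2551, 0.8959) x2=(-0.3198, -0.6034, -0.9572) x3=(0.0538, 0.3770, 1.5980)
step 13: x0=(0.1830, -0.2631, 0.0132) x1=(0.3809, 0.2595, 0.8142) x2=(-0.3147, -0.6028, -0.9081) x3=(0.0250, 0.3406, 1.5545)
step 14: x0=(0.2162, -0.2255, 0.0255) x1=(0.3970, 0.2632, 0.7307) x2=(-0.3084, -0.5999, -0.8540) x3=(-0.0042, 0.3026, 1.5073)
step 15: x0=(0.2493, -0.1878, 0.0383) x1=(0.4127, 0.2664, 0.6459) x2=(-0.3010, -0.5951, -0.7953) x3=(-0.0339, 0.2633, 1.4567)
step 16: x0=(0.2821, -0.1502, 0.0512) x1=(0.4281, 0.2692, 0.5601) x2=(-0.2926, -0.5885, -0.7326) x3=(-0.0639, 0.2227, 1.4030)
step 17: x0=(0.3148, -0.1127, 0.0641) x1=(0.4432, 0.2719, 0.4739) x2=(-0.2833, -0.5803, -0.6664) x3=(-0.0940, 0.1811, 1.3465)

pair (1,3), distance 0.5574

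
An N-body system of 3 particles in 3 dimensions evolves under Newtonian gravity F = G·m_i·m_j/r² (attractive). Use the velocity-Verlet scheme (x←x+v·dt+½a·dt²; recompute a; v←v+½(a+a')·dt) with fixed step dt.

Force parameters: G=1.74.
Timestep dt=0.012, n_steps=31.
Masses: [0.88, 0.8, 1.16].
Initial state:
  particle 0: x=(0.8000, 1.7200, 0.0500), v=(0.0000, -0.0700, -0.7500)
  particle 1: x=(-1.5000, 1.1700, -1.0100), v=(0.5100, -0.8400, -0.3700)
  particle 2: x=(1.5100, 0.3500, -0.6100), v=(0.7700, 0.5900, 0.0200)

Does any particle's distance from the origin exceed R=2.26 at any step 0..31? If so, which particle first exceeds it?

step 0: x0=(0.8000, 1.7200, 0.0500) x1=(-1.5000, 1.1700, -1.0100) x2=(1.5100, 0.3500, -0.6100)
step 1: x0=(0.8000, 1.7191, 0.0410) x1=(-1.4939, 1.1599, -1.0144) x2=(1.5192, 0.3571, -0.6097)
step 2: x0=(0.8000, 1.7181, 0.0319) x1=(-1.4876, 1.1498, -1.0188) x2=(1.5284, 0.3643, -0.6095)
step 3: x0=(0.8001, 1.7171, 0.0228) x1=(-1.4814, 1.1398, -1.0232) x2=(1.5375, 0.3716, -0.6092)
step 4: x0=(0.8001, 1.7159, 0.0136) x1=(-1.4751, 1.1297, -1.0276) x2=(1.5465, 0.3789, -0.6088)
step 5: x0=(0.8002, 1.7147, 0.0043) x1=(-1.4687, 1.1196, -1.0320) x2=(1.5555, 0.3863, -0.6084)
step 6: x0=(0.8003, 1.7133, -0.0049) x1=(-1.4622, 1.1095, -1.0363) x2=(1.5645, 0.3937, -0.6081)
step 7: x0=(0.8005, 1.7119, -0.0143) x1=(-1.4557, 1.0994, -1.0407) x2=(1.5733, 0.4013, -0.6076)
step 8: x0=(0.8006, 1.7103, -0.0237) x1=(-1.4492, 1.0894, -1.0450) x2=(1.5822, 0.4089, -0.6072)
step 9: x0=(0.8008, 1.7087, -0.0331) x1=(-1.4426, 1.0793, -1.0493) x2=(1.5909, 0.4166, -0.6067)
step 10: x0=(0.8010, 1.7070, -0.0426) x1=(-1.4359, 1.0692, -1.0535) x2=(1.5996, 0.4243, -0.6062)
step 11: x0=(0.8013, 1.7051, -0.0522) x1=(-1.4292, 1.0591, -1.0578) x2=(1.6083, 0.4321, -0.6057)
step 12: x0=(0.8015, 1.7032, -0.0618) x1=(-1.4224, 1.0491, -1.0620) x2=(1.6168, 0.4400, -0.6051)
step 13: x0=(0.8018, 1.7012, -0.0714) x1=(-1.4155, 1.0390, -1.0662) x2=(1.6254, 0.4480, -0.6045)
step 14: x0=(0.8022, 1.6991, -0.0811) x1=(-1.4086, 1.0290, -1.0704) x2=(1.6338, 0.4560, -0.6039)
step 15: x0=(0.8025, 1.6969, -0.0909) x1=(-1.4017, 1.0189, -1.0746) x2=(1.6422, 0.4641, -0.6033)
step 16: x0=(0.8029, 1.6946, -0.1007) x1=(-1.3946, 1.0088, -1.0788) x2=(1.6505, 0.4723, -0.6026)
step 17: x0=(0.8033, 1.6921, -0.1105) x1=(-1.3876, 0.9988, -1.0829) x2=(1.6588, 0.4806, -0.6020)
step 18: x0=(0.8038, 1.6896, -0.1204) x1=(-1.3804, 0.9888, -1.0871) x2=(1.6669, 0.4889, -0.6013)
step 19: x0=(0.8043, 1.6870, -0.1304) x1=(-1.3732, 0.9787, -1.0912) x2=(1.6750, 0.4973, -0.6005)
step 20: x0=(0.8049, 1.6843, -0.1404) x1=(-1.3659, 0.9687, -1.0953) x2=(1.6831, 0.5058, -0.5998)
step 21: x0=(0.8054, 1.6814, -0.1504) x1=(-1.3586, 0.9587, -1.0993) x2=(1.6910, 0.5143, -0.5990)
step 22: x0=(0.8061, 1.6785, -0.1605) x1=(-1.3512, 0.9486, -1.1034) x2=(1.6989, 0.5229, -0.5982)
step 23: x0=(0.8067, 1.6755, -0.1707) x1=(-1.3438, 0.9386, -1.1074) x2=(1.7067, 0.5316, -0.5973)
step 24: x0=(0.8075, 1.6723, -0.1809) x1=(-1.3363, 0.9286, -1.1115) x2=(1.7145, 0.5404, -0.5965)
step 25: x0=(0.8082, 1.6691, -0.1911) x1=(-1.3287, 0.9186, -1.1155) x2=(1.7221, 0.5493, -0.5956)
step 26: x0=(0.8091, 1.6657, -0.2014) x1=(-1.3211, 0.9086, -1.1194) x2=(1.7297, 0.5582, -0.5947)
step 27: x0=(0.8099, 1.6623, -0.2118) x1=(-1.3134, 0.8987, -1.1234) x2=(1.7372, 0.5672, -0.5938)
step 28: x0=(0.8108, 1.6587, -0.2221) x1=(-1.3056, 0.8887, -1.1273) x2=(1.7446, 0.5763, -0.5928)
step 29: x0=(0.8118, 1.6550, -0.2326) x1=(-1.2978, 0.8787, -1.1313) x2=(1.7519, 0.5854, -0.5919)
step 30: x0=(0.8129, 1.6512, -0.2430) x1=(-1.2899, 0.8688, -1.1352) x2=(1.7592, 0.5946, -0.5909)
step 31: x0=(0.8139, 1.6473, -0.2536) x1=(-1.2820, 0.8588, -1.1390) x2=(1.7663, 0.6040, -0.5899)

no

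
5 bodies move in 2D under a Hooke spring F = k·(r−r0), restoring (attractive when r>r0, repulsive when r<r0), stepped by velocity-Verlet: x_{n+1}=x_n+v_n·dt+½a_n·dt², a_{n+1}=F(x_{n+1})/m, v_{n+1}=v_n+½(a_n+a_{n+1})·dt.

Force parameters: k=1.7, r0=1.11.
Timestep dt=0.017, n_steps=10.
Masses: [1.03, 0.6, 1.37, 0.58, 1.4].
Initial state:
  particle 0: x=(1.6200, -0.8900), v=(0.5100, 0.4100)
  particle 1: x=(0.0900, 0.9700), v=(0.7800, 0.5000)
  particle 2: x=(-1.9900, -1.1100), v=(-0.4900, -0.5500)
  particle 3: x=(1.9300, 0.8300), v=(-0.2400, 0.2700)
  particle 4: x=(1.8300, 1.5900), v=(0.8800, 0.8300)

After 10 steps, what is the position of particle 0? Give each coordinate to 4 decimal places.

step 0: x0=(1.6200, -0.8900) x1=(0.0900, 0.9700) x2=(-1.9900, -1.1100) x3=(1.9300, 0.8300) x4=(1.8300, 1.5900)
step 1: x0=(1.6279, -0.8823) x1=(0.1037, 0.9776) x2=(-1.9966, -1.1185) x3=(1.9243, 0.8336) x4=(1.8443, 1.6035)
step 2: x0=(1.6344, -0.8733) x1=(0.1181, 0.9835) x2=(-1.9997, -1.1251) x3=(1.9155, 0.8352) x4=(1.8573, 1.6159)
step 3: x0=(1.6393, -0.8630) x1=(0.1332, 0.9877) x2=(-1.9994, -1.1300) x3=(1.9036, 0.8348) x4=(1.8689, 1.6270)
step 4: x0=(1.6428, -0.8513) x1=(0.1490, 0.9901) x2=(-1.9955, -1.1330) x3=(1.8886, 0.8324) x4=(1.8792, 1.6369)
step 5: x0=(1.6448, -0.8383) x1=(0.1654, 0.9908) x2=(-1.9881, -1.1342) x3=(1.8705, 0.8281) x4=(1.8882, 1.6457)
step 6: x0=(1.6453, -0.8240) x1=(0.1824, 0.9898) x2=(-1.9773, -1.1335) x3=(1.8494, 0.8219) x4=(1.8958, 1.6532)
step 7: x0=(1.6444, -0.8085) x1=(0.1999, 0.9870) x2=(-1.9630, -1.1310) x3=(1.8254, 0.8138) x4=(1.9021, 1.6594)
step 8: x0=(1.6420, -0.7917) x1=(0.2178, 0.9826) x2=(-1.9452, -1.1266) x3=(1.7984, 0.8039) x4=(1.9071, 1.6645)
step 9: x0=(1.6381, -0.7737) x1=(0.2362, 0.9765) x2=(-1.9240, -1.1205) x3=(1.7687, 0.7922) x4=(1.9108, 1.6683)
step 10: x0=(1.6329, -0.7546) x1=(0.2550, 0.9687) x2=(-1.8994, -1.1124) x3=(1.7362, 0.7787) x4=(1.9132, 1.6709)

(1.6329, -0.7546)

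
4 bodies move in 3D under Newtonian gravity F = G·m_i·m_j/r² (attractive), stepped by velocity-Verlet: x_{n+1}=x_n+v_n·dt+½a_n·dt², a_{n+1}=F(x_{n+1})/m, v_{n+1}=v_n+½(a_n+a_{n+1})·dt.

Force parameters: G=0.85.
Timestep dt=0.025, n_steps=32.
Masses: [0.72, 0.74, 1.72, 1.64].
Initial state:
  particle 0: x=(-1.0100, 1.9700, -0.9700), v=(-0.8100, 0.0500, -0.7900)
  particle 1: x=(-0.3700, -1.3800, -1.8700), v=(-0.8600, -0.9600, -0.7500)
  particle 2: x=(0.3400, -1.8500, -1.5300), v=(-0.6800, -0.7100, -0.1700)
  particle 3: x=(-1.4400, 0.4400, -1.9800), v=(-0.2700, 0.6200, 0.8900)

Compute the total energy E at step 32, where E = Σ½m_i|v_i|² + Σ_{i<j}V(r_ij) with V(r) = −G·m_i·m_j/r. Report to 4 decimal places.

-0.2181

step 0: x0=(-1.0100, 1.9700, -0.9700) x1=(-0.3700, -1.3800, -1.8700) x2=(0.3400, -1.8500, -1.5300) x3=(-1.4400, 0.4400, -1.9800)
step 1: x0=(-1.0303, 1.9711, -0.9898) x1=(-0.3911, -1.4042, -1.8885) x2=(0.3228, -1.8676, -1.5343) x3=(-1.4467, 0.4555, -1.9577)
step 2: x0=(-1.0506, 1.9719, -1.0098) x1=(-0.4115, -1.4287, -1.9067) x2=(0.3051, -1.8848, -1.5389) x3=(-1.4532, 0.4709, -1.9353)
step 3: x0=(-1.0709, 1.9724, -1.0299) x1=(-0.4312, -1.4536, -1.9244) x2=(0.2871, -1.9017, -1.5436) x3=(-1.4597, 0.4862, -1.9129)
step 4: x0=(-1.0913, 1.9727, -1.0502) x1=(-0.4501, -1.4788, -1.9417) x2=(0.2686, -1.9184, -1.5485) x3=(-1.4660, 0.5015, -1.8904)
step 5: x0=(-1.1117, 1.9725, -1.0706) x1=(-0.4683, -1.5043, -1.9585) x2=(0.2497, -1.9346, -1.5536) x3=(-1.4721, 0.5167, -1.8678)
step 6: x0=(-1.1321, 1.9721, -1.0912) x1=(-0.4858, -1.5301, -1.9748) x2=(0.2304, -1.9506, -1.5590) x3=(-1.4782, 0.5319, -1.8451)
step 7: x0=(-1.1526, 1.9713, -1.1120) x1=(-0.5025, -1.5562, -1.9906) x2=(0.2107, -1.9663, -1.5645) x3=(-1.4841, 0.5471, -1.8224)
step 8: x0=(-1.1732, 1.9701, -1.1329) x1=(-0.5185, -1.5826, -2.0060) x2=(0.1905, -1.9817, -1.5703) x3=(-1.4900, 0.5623, -1.7996)
step 9: x0=(-1.1938, 1.9686, -1.1539) x1=(-0.5337, -1.6093, -2.0208) x2=(0.1700, -1.9967, -1.5762) x3=(-1.4957, 0.5774, -1.7768)
step 10: x0=(-1.2144, 1.9666, -1.1751) x1=(-0.5482, -1.6363, -2.0350) x2=(0.1490, -2.0115, -1.5824) x3=(-1.5013, 0.5926, -1.7539)
step 11: x0=(-1.2351, 1.9643, -1.1965) x1=(-0.5619, -1.6636, -2.0487) x2=(0.1277, -2.0260, -1.5889) x3=(-1.5068, 0.6077, -1.7309)
step 12: x0=(-1.2559, 1.9615, -1.2180) x1=(-0.5748, -1.6912, -2.0618) x2=(0.1059, -2.0402, -1.5956) x3=(-1.5122, 0.6229, -1.7079)
step 13: x0=(-1.2766, 1.9582, -1.2397) x1=(-0.5869, -1.7190, -2.0743) x2=(0.0836, -2.0541, -1.6025) x3=(-1.5174, 0.6381, -1.6848)
step 14: x0=(-1.2975, 1.9545, -1.2615) x1=(-0.5981, -1.7472, -2.0861) x2=(0.0610, -2.0678, -1.6097) x3=(-1.5226, 0.6533, -1.6616)
step 15: x0=(-1.3184, 1.9502, -1.2834) x1=(-0.6085, -1.7757, -2.0973) x2=(0.0379, -2.0811, -1.6172) x3=(-1.5277, 0.6687, -1.6384)
step 16: x0=(-1.3394, 1.9454, -1.3055) x1=(-0.6181, -1.8045, -2.1077) x2=(0.0144, -2.0942, -1.6250) x3=(-1.5327, 0.6840, -1.6152)
step 17: x0=(-1.3604, 1.9401, -1.3278) x1=(-0.6267, -1.8335, -2.1174) x2=(-0.0096, -2.1069, -1.6331) x3=(-1.5376, 0.6995, -1.5919)
step 18: x0=(-1.3814, 1.9342, -1.3501) x1=(-0.6343, -1.8629, -2.1263) x2=(-0.0341, -2.1194, -1.6415) x3=(-1.5424, 0.7150, -1.5686)
step 19: x0=(-1.4025, 1.9277, -1.3726) x1=(-0.6410, -1.8926, -2.1344) x2=(-0.0591, -2.1316, -1.6503) x3=(-1.5471, 0.7307, -1.5452)
step 20: x0=(-1.4237, 1.9205, -1.3951) x1=(-0.6467, -1.9226, -2.1415) x2=(-0.0845, -2.1436, -1.6595) x3=(-1.5517, 0.7465, -1.5218)
step 21: x0=(-1.4449, 1.9126, -1.4177) x1=(-0.6513, -1.9529, -2.1476) x2=(-0.1105, -2.1552, -1.6690) x3=(-1.5562, 0.7625, -1.4984)
step 22: x0=(-1.4662, 1.9040, -1.4404) x1=(-0.6548, -1.9835, -2.1527) x2=(-0.1370, -2.1666, -1.6791) x3=(-1.5607, 0.7786, -1.4750)
step 23: x0=(-1.4874, 1.8947, -1.4631) x1=(-0.6570, -2.0145, -2.1566) x2=(-0.1641, -2.1777, -1.6895) x3=(-1.5651, 0.7949, -1.4517)
step 24: x0=(-1.5088, 1.8846, -1.4858) x1=(-0.6580, -2.0458, -2.1593) x2=(-0.1919, -2.1885, -1.7006) x3=(-1.5694, 0.8114, -1.4283)
step 25: x0=(-1.5301, 1.8736, -1.5084) x1=(-0.6576, -2.0774, -2.1605) x2=(-0.2202, -2.1990, -1.7122) x3=(-1.5736, 0.8281, -1.4049)
step 26: x0=(-1.5515, 1.8619, -1.5310) x1=(-0.6557, -2.1093, -2.1601) x2=(-0.2493, -2.2092, -1.7244) x3=(-1.5778, 0.8450, -1.3817)
step 27: x0=(-1.5728, 1.8492, -1.5535) x1=(-0.6521, -2.1416, -2.1579) x2=(-0.2791, -2.2192, -1.7375) x3=(-1.5819, 0.8622, -1.3584)
step 28: x0=(-1.5941, 1.8356, -1.5758) x1=(-0.6467, -2.1741, -2.1536) x2=(-0.3098, -2.2290, -1.7514) x3=(-1.5860, 0.8797, -1.3353)
step 29: x0=(-1.6155, 1.8211, -1.5979) x1=(-0.6392, -2.2069, -2.1467) x2=(-0.3414, -2.2384, -1.7664) x3=(-1.5901, 0.8974, -1.3123)
step 30: x0=(-1.6367, 1.8056, -1.6197) x1=(-0.6293, -2.2399, -2.1368) x2=(-0.3740, -2.2477, -1.7828) x3=(-1.5941, 0.9154, -1.2894)
step 31: x0=(-1.6579, 1.7891, -1.6412) x1=(-0.6167, -2.2728, -2.1229) x2=(-0.4079, -2.2569, -1.8007) x3=(-1.5981, 0.9337, -1.2667)
step 32: x0=(-1.6791, 1.7717, -1.6623) x1=(-0.6007, -2.3054, -2.1038) x2=(-0.4433, -2.2661, -1.8209) x3=(-1.6021, 0.9523, -1.2442)
step 0 velocities: v0=(-0.8100, 0.0500, -0.7900) v1=(-0.8600, -0.9600, -0.7500) v2=(-0.6800, -0.7100, -0.1700) v3=(-0.2700, 0.6200, 0.8900)
step 0: KE=3.1651, PE=-3.4036, E=-0.2385
step 32 velocities: v0=(-0.8427, -0.7171, -0.8350) v1=(0.7215, -1.2816, 0.9124) v2=(-1.4517, -0.3746, -0.8719) v3=(-0.1599, 0.7501, 0.8959)
step 32: KE=5.5275, PE=-5.7457, E=-0.2181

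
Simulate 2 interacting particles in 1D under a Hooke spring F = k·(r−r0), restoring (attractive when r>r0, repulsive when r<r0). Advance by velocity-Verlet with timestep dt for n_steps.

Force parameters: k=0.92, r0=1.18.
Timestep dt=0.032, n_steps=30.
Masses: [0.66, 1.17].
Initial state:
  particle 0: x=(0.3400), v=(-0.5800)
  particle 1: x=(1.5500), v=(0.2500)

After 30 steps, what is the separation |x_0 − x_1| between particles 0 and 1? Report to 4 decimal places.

1.7403

step 0: x0=(0.3400) x1=(1.5500)
step 1: x0=(0.3215) x1=(1.5580)
step 2: x0=(0.3030) x1=(1.5659)
step 3: x0=(0.2847) x1=(1.5738)
step 4: x0=(0.2665) x1=(1.5816)
step 5: x0=(0.2485) x1=(1.5893)
step 6: x0=(0.2307) x1=(1.5968)
step 7: x0=(0.2132) x1=(1.6042)
step 8: x0=(0.1960) x1=(1.6115)
step 9: x0=(0.1792) x1=(1.6185)
step 10: x0=(0.1627) x1=(1.6253)
step 11: x0=(0.1466) x1=(1.6319)
step 12: x0=(0.1310) x1=(1.6383)
step 13: x0=(0.1158) x1=(1.6444)
step 14: x0=(0.1011) x1=(1.6502)
step 15: x0=(0.0869) x1=(1.6557)
step 16: x0=(0.0733) x1=(1.6609)
step 17: x0=(0.0603) x1=(1.6658)
step 18: x0=(0.0479) x1=(1.6703)
step 19: x0=(0.0361) x1=(1.6745)
step 20: x0=(0.0250) x1=(1.6783)
step 21: x0=(0.0145) x1=(1.6817)
step 22: x0=(0.0048) x1=(1.6848)
step 23: x0=(-0.0043) x1=(1.6874)
step 24: x0=(-0.0126) x1=(1.6896)
step 25: x0=(-0.0201) x1=(1.6914)
step 26: x0=(-0.0270) x1=(1.6928)
step 27: x0=(-0.0330) x1=(1.6937)
step 28: x0=(-0.0382) x1=(1.6942)
step 29: x0=(-0.0427) x1=(1.6943)
step 30: x0=(-0.0464) x1=(1.6939)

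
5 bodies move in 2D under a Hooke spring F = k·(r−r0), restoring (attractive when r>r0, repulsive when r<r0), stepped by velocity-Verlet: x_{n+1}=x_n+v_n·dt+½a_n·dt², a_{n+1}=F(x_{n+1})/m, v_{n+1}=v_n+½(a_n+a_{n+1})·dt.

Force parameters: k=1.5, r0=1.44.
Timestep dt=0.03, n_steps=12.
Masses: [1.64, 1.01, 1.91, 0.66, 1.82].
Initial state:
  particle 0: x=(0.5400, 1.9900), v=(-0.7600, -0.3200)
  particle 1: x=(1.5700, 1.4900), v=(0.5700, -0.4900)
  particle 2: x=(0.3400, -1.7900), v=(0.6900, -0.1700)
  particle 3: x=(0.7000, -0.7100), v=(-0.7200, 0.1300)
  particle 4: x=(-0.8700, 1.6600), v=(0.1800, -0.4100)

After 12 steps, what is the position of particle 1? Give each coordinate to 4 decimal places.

step 0: x0=(0.5400, 1.9900) x1=(1.5700, 1.4900) x2=(0.3400, -1.7900) x3=(0.7000, -0.7100) x4=(-0.8700, 1.6600)
step 1: x0=(0.5171, 1.9790) x1=(1.5859, 1.4734) x2=(0.3607, -1.7930) x3=(0.6780, -0.7024) x4=(-0.8637, 1.6465)
step 2: x0=(0.4939, 1.9651) x1=(1.5993, 1.4530) x2=(0.3814, -1.7916) x3=(0.6552, -0.6877) x4=(-0.8555, 1.6305)
step 3: x0=(0.4707, 1.9484) x1=(1.6102, 1.4290) x2=(0.4021, -1.7861) x3=(0.6316, -0.6658) x4=(-0.8455, 1.6121)
step 4: x0=(0.4474, 1.9289) x1=(1.6185, 1.4015) x2=(0.4227, -1.7763) x3=(0.6074, -0.6372) x4=(-0.8337, 1.5913)
step 5: x0=(0.4241, 1.9067) x1=(1.6243, 1.3705) x2=(0.4433, -1.7625) x3=(0.5825, -0.6021) x4=(-0.8203, 1.5682)
step 6: x0=(0.4009, 1.8819) x1=(1.6274, 1.3362) x2=(0.4637, -1.7446) x3=(0.5570, -0.5608) x4=(-0.8051, 1.5428)
step 7: x0=(0.3779, 1.8545) x1=(1.6280, 1.2988) x2=(0.4841, -1.7227) x3=(0.5310, -0.5138) x4=(-0.7884, 1.5152)
step 8: x0=(0.3551, 1.8246) x1=(1.6260, 1.2585) x2=(0.5043, -1.6970) x3=(0.5045, -0.4616) x4=(-0.7701, 1.4854)
step 9: x0=(0.3326, 1.7925) x1=(1.6216, 1.2154) x2=(0.5244, -1.6675) x3=(0.4776, -0.4046) x4=(-0.7505, 1.4536)
step 10: x0=(0.3104, 1.7581) x1=(1.6147, 1.1698) x2=(0.5443, -1.6343) x3=(0.4503, -0.3435) x4=(-0.7294, 1.4199)
step 11: x0=(0.2887, 1.7216) x1=(1.6055, 1.1219) x2=(0.5640, -1.5976) x3=(0.4227, -0.2788) x4=(-0.7071, 1.3843)
step 12: x0=(0.2674, 1.6833) x1=(1.5940, 1.0718) x2=(0.5835, -1.5575) x3=(0.3949, -0.2112) x4=(-0.6837, 1.3470)

(1.5940, 1.0718)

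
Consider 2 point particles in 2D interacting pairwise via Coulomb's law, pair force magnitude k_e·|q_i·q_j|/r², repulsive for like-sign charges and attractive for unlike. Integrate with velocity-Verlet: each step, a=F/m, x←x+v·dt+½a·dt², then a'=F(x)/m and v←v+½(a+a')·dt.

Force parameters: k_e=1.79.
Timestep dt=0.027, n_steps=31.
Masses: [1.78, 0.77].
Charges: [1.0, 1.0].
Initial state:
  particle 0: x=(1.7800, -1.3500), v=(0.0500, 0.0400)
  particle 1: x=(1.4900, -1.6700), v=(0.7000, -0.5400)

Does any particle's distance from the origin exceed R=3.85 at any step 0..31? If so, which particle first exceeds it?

step 0: x0=(1.7800, -1.3500) x1=(1.4900, -1.6700)
step 1: x0=(1.7827, -1.3475) x1=(1.5058, -1.6879)
step 2: x0=(1.7877, -1.3420) x1=(1.5161, -1.7127)
step 3: x0=(1.7949, -1.3337) x1=(1.5217, -1.7440)
step 4: x0=(1.8037, -1.3229) x1=(1.5234, -1.7810)
step 5: x0=(1.8138, -1.3099) x1=(1.5220, -1.8231)
step 6: x0=(1.8249, -1.2951) x1=(1.5182, -1.8694)
step 7: x0=(1.8369, -1.2788) x1=(1.5126, -1.9192)
step 8: x0=(1.8495, -1.2612) x1=(1.5054, -1.9720)
step 9: x0=(1.8627, -1.2425) x1=(1.4971, -2.0272)
step 10: x0=(1.8762, -1.2230) x1=(1.4878, -2.0844)
step 11: x0=(1.8901, -1.2027) x1=(1.4777, -2.1434)
step 12: x0=(1.9043, -1.1818) x1=(1.4670, -2.2038)
step 13: x0=(1.9186, -1.1603) x1=(1.4558, -2.2656)
step 14: x0=(1.9332, -1.1384) x1=(1.4441, -2.3284)
step 15: x0=(1.9480, -1.1160) x1=(1.4320, -2.3921)
step 16: x0=(1.9629, -1.0933) x1=(1.4195, -2.4567)
step 17: x0=(1.9779, -1.0703) x1=(1.4068, -2.5220)
step 18: x0=(1.9931, -1.0470) x1=(1.3938, -2.5879)
step 19: x0=(2.0083, -1.0234) x1=(1.3806, -2.6545)
step 20: x0=(2.0236, -0.9997) x1=(1.3672, -2.7215)
step 21: x0=(2.0390, -0.9757) x1=(1.3536, -2.7890)
step 22: x0=(2.0545, -0.9515) x1=(1.3399, -2.8570)
step 23: x0=(2.0700, -0.9272) x1=(1.3260, -2.9253)
step 24: x0=(2.0856, -0.9027) x1=(1.3120, -2.9940)
step 25: x0=(2.1013, -0.8781) x1=(1.2979, -3.0630)
step 26: x0=(2.1170, -0.8534) x1=(1.2836, -3.1323)
step 27: x0=(2.1327, -0.8285) x1=(1.2693, -3.2018)
step 28: x0=(2.1484, -0.8035) x1=(1.2548, -3.2716)
step 29: x0=(2.1643, -0.7785) x1=(1.2403, -3.3417)
step 30: x0=(2.1801, -0.7533) x1=(1.2257, -3.4119)
step 31: x0=(2.1960, -0.7280) x1=(1.2111, -3.4824)

no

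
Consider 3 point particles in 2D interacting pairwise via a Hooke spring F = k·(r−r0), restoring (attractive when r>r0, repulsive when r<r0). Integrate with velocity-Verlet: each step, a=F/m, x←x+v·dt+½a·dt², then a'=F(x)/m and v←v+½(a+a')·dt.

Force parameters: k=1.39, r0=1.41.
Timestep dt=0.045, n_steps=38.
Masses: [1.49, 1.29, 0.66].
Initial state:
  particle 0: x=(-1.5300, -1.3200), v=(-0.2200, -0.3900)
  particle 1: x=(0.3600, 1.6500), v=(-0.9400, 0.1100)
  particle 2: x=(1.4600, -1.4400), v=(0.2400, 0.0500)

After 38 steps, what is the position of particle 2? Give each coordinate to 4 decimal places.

(-1.4705, 1.2774)

step 0: x0=(-1.5300, -1.3200) x1=(0.3600, 1.6500) x2=(1.4600, -1.4400)
step 1: x0=(-1.5373, -1.3359) x1=(0.3171, 1.6511) x2=(1.4661, -1.4339)
step 2: x0=(-1.5396, -1.3486) x1=(0.2733, 1.6444) x2=(1.4626, -1.4200)
step 3: x0=(-1.5367, -1.3579) x1=(0.2286, 1.6300) x2=(1.4494, -1.3985)
step 4: x0=(-1.5290, -1.3639) x1=(0.1831, 1.6080) x2=(1.4265, -1.3695)
step 5: x0=(-1.5163, -1.3667) x1=(0.1369, 1.5785) x2=(1.3941, -1.3334)
step 6: x0=(-1.4991, -1.3661) x1=(0.0902, 1.5418) x2=(1.3522, -1.2905)
step 7: x0=(-1.4774, -1.3624) x1=(0.0429, 1.4980) x2=(1.3013, -1.2411)
step 8: x0=(-1.4514, -1.3554) x1=(-0.0047, 1.4475) x2=(1.2417, -1.1858)
step 9: x0=(-1.4216, -1.3454) x1=(-0.0527, 1.3907) x2=(1.1738, -1.1251)
step 10: x0=(-1.3881, -1.3324) x1=(-0.1010, 1.3279) x2=(1.0983, -1.0594)
step 11: x0=(-1.3513, -1.3166) x1=(-0.1495, 1.2597) x2=(1.0158, -0.9895)
step 12: x0=(-1.3115, -1.2980) x1=(-0.1982, 1.1864) x2=(0.9269, -0.9158)
step 13: x0=(-1.2690, -1.2769) x1=(-0.2470, 1.1086) x2=(0.8324, -0.8391)
step 14: x0=(-1.2244, -1.2535) x1=(-0.2961, 1.0269) x2=(0.7332, -0.7601)
step 15: x0=(-1.1778, -1.2279) x1=(-0.3452, 0.9419) x2=(0.6300, -0.6792)
step 16: x0=(-1.1298, -1.2005) x1=(-0.3946, 0.8541) x2=(0.5239, -0.5972)
step 17: x0=(-1.0807, -1.1715) x1=(-0.4442, 0.7641) x2=(0.4156, -0.5145)
step 18: x0=(-1.0308, -1.1412) x1=(-0.4940, 0.6726) x2=(0.3061, -0.4318)
step 19: x0=(-0.9805, -1.1099) x1=(-0.5442, 0.5801) x2=(0.1964, -0.3495)
step 20: x0=(-0.9300, -1.0780) x1=(-0.5948, 0.4874) x2=(0.0873, -0.2679)
step 21: x0=(-0.8797, -1.0459) x1=(-0.6462, 0.3948) x2=(-0.0203, -0.1872)
step 22: x0=(-0.8295, -1.0139) x1=(-0.6984, 0.3030) x2=(-0.1256, -0.1076)
step 23: x0=(-0.7797, -0.9825) x1=(-0.7519, 0.2123) x2=(-0.2278, -0.0288)
step 24: x0=(-0.7302, -0.9520) x1=(-0.8070, 0.1228) x2=(-0.3261, 0.0497)
step 25: x0=(-0.6809, -0.9228) x1=(-0.8641, 0.0343) x2=(-0.4199, 0.1288)
step 26: x0=(-0.6316, -0.8949) x1=(-0.9235, -0.0537) x2=(-0.5095, 0.2101)
step 27: x0=(-0.5820, -0.8685) x1=(-0.9849, -0.1417) x2=(-0.5956, 0.2949)
step 28: x0=(-0.5319, -0.8435) x1=(-1.0482, -0.2299) x2=(-0.6793, 0.3832)
step 29: x0=(-0.4810, -0.8198) x1=(-1.1131, -0.3184) x2=(-0.7616, 0.4749)
step 30: x0=(-0.4292, -0.7969) x1=(-1.1794, -0.4072) x2=(-0.8431, 0.5690)
step 31: x0=(-0.3764, -0.7744) x1=(-1.2472, -0.4962) x2=(-0.9240, 0.6646)
step 32: x0=(-0.3228, -0.7521) x1=(-1.3161, -0.5853) x2=(-1.0045, 0.7605)
step 33: x0=(-0.2687, -0.7294) x1=(-1.3859, -0.6743) x2=(-1.0845, 0.8556)
step 34: x0=(-0.2144, -0.7061) x1=(-1.4562, -0.7629) x2=(-1.1640, 0.9486)
step 35: x0=(-0.1602, -0.6820) x1=(-1.5268, -0.8509) x2=(-1.2426, 1.0384)
step 36: x0=(-0.1065, -0.6569) x1=(-1.5973, -0.9378) x2=(-1.3201, 1.1239)
step 37: x0=(-0.0539, -0.6307) x1=(-1.6674, -1.0232) x2=(-1.3962, 1.2039)
step 38: x0=(-0.0027, -0.6032) x1=(-1.7368, -1.1067) x2=(-1.4705, 1.2774)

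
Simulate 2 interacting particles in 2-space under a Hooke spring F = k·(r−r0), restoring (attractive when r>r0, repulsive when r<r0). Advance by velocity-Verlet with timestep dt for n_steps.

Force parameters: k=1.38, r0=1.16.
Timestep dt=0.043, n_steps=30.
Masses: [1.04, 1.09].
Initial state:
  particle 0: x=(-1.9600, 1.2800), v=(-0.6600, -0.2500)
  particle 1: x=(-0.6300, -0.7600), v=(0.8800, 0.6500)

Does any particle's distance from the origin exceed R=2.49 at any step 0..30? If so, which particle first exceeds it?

no

step 0: x0=(-1.9600, 1.2800) x1=(-0.6300, -0.7600)
step 1: x0=(-1.9875, 1.2679) x1=(-0.5930, -0.7308)
step 2: x0=(-2.0133, 1.2533) x1=(-0.5577, -0.6991)
step 3: x0=(-2.0371, 1.2362) x1=(-0.5241, -0.6651)
step 4: x0=(-2.0590, 1.2166) x1=(-0.4925, -0.6287)
step 5: x0=(-2.0790, 1.1947) x1=(-0.4627, -0.5901)
step 6: x0=(-2.0968, 1.1705) x1=(-0.4349, -0.5493)
step 7: x0=(-2.1126, 1.1441) x1=(-0.4091, -0.5065)
step 8: x0=(-2.1262, 1.1156) x1=(-0.3853, -0.4616)
step 9: x0=(-2.1377, 1.0852) x1=(-0.3636, -0.4149)
step 10: x0=(-2.1470, 1.0530) x1=(-0.3440, -0.3665)
step 11: x0=(-2.1541, 1.0190) x1=(-0.3264, -0.3164)
step 12: x0=(-2.1590, 0.9834) x1=(-0.3110, -0.2647)
step 13: x0=(-2.1617, 0.9464) x1=(-0.2976, -0.2117)
step 14: x0=(-2.1623, 0.9080) x1=(-0.2863, -0.1574)
step 15: x0=(-2.1608, 0.8684) x1=(-0.2770, -0.1019)
step 16: x0=(-2.1571, 0.8278) x1=(-0.2697, -0.0454)
step 17: x0=(-2.1515, 0.7862) x1=(-0.2644, 0.0120)
step 18: x0=(-2.1438, 0.7437) x1=(-0.2609, 0.0701)
step 19: x0=(-2.1342, 0.7006) x1=(-0.2594, 0.1290)
step 20: x0=(-2.1227, 0.6569) x1=(-0.2596, 0.1884)
step 21: x0=(-2.1093, 0.6128) x1=(-0.2615, 0.2482)
step 22: x0=(-2.0943, 0.5683) x1=(-0.2651, 0.3083)
step 23: x0=(-2.0776, 0.5236) x1=(-0.2703, 0.3687)
step 24: x0=(-2.0593, 0.4787) x1=(-0.2770, 0.4292)
step 25: x0=(-2.0394, 0.4338) x1=(-0.2852, 0.4897)
step 26: x0=(-2.0181, 0.3889) x1=(-0.2948, 0.5502)
step 27: x0=(-1.9954, 0.3442) x1=(-0.3057, 0.6106)
step 28: x0=(-1.9714, 0.2997) x1=(-0.3178, 0.6708)
step 29: x0=(-1.9461, 0.2554) x1=(-0.3312, 0.7307)
step 30: x0=(-1.9195, 0.2115) x1=(-0.3458, 0.7902)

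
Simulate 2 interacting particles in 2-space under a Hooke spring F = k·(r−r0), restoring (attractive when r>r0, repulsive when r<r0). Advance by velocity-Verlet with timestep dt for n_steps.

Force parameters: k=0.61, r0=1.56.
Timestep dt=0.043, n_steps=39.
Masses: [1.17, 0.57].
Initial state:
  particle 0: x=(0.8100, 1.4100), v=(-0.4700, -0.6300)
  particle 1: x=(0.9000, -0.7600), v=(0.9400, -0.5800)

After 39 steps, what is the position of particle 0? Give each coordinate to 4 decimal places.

step 0: x0=(0.8100, 1.4100) x1=(0.9000, -0.7600)
step 1: x0=(0.7898, 1.3826) x1=(0.9404, -0.7843)
step 2: x0=(0.7696, 1.3546) x1=(0.9807, -0.8075)
step 3: x0=(0.7495, 1.3261) x1=(1.0209, -0.8294)
step 4: x0=(0.7295, 1.2969) x1=(1.0609, -0.8501)
step 5: x0=(0.7096, 1.2672) x1=(1.1008, -0.8696)
step 6: x0=(0.6898, 1.2369) x1=(1.1404, -0.8880)
step 7: x0=(0.6700, 1.2060) x1=(1.1798, -0.9051)
step 8: x0=(0.6505, 1.1745) x1=(1.2189, -0.9211)
step 9: x0=(0.6311, 1.1425) x1=(1.2577, -0.9359)
step 10: x0=(0.6118, 1.1099) x1=(1.2962, -0.9495)
step 11: x0=(0.5928, 1.0768) x1=(1.3342, -0.9620)
step 12: x0=(0.5739, 1.0431) x1=(1.3719, -0.9734)
step 13: x0=(0.5553, 1.0088) x1=(1.4091, -0.9836)
step 14: x0=(0.5369, 0.9740) x1=(1.4458, -0.9927)
step 15: x0=(0.5187, 0.9387) x1=(1.4820, -1.0008)
step 16: x0=(0.5008, 0.9029) x1=(1.5177, -1.0078)
step 17: x0=(0.4831, 0.8665) x1=(1.5528, -1.0137)
step 18: x0=(0.4658, 0.8296) x1=(1.5874, -1.0186)
step 19: x0=(0.4488, 0.7923) x1=(1.6213, -1.0224)
step 20: x0=(0.4320, 0.7544) x1=(1.6546, -1.0253)
step 21: x0=(0.4156, 0.7161) x1=(1.6872, -1.0272)
step 22: x0=(0.3996, 0.6773) x1=(1.7191, -1.0281)
step 23: x0=(0.3838, 0.6381) x1=(1.7503, -1.0281)
step 24: x0=(0.3685, 0.5984) x1=(1.7807, -1.0272)
step 25: x0=(0.3535, 0.5583) x1=(1.8104, -1.0254)
step 26: x0=(0.3389, 0.5178) x1=(1.8393, -1.0228)
step 27: x0=(0.3248, 0.4768) x1=(1.8673, -1.0193)
step 28: x0=(0.3110, 0.4355) x1=(1.8945, -1.0150)
step 29: x0=(0.2976, 0.3938) x1=(1.9209, -1.0099)
step 30: x0=(0.2847, 0.3517) x1=(1.9464, -1.0040)
step 31: x0=(0.2722, 0.3092) x1=(1.9710, -0.9974)
step 32: x0=(0.2601, 0.2664) x1=(1.9947, -0.9901)
step 33: x0=(0.2485, 0.2233) x1=(2.0174, -0.9822)
step 34: x0=(0.2374, 0.1799) x1=(2.0392, -0.9736)
step 35: x0=(0.2267, 0.1361) x1=(2.0601, -0.9644)
step 36: x0=(0.2165, 0.0921) x1=(2.0799, -0.9545)
step 37: x0=(0.2068, 0.0478) x1=(2.0988, -0.9442)
step 38: x0=(0.1976, 0.0033) x1=(2.1166, -0.9333)
step 39: x0=(0.1889, -0.0415) x1=(2.1334, -0.9219)

(0.1889, -0.0415)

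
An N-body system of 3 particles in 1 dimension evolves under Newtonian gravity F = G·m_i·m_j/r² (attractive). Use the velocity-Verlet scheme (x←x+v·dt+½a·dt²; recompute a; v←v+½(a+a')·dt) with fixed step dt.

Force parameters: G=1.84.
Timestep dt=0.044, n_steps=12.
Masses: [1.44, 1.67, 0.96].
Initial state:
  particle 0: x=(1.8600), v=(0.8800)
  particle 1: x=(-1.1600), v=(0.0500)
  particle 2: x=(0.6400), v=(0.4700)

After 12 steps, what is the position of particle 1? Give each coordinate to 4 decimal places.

(-1.0252)

step 0: x0=(1.8600) x1=(-1.1600) x2=(0.6400)
step 1: x0=(1.8972) x1=(-1.1570) x2=(0.6615)
step 2: x0=(1.9316) x1=(-1.1524) x2=(0.6845)
step 3: x0=(1.9632) x1=(-1.1463) x2=(0.7091)
step 4: x0=(1.9919) x1=(-1.1386) x2=(0.7352)
step 5: x0=(2.0179) x1=(-1.1294) x2=(0.7629)
step 6: x0=(2.0411) x1=(-1.1188) x2=(0.7922)
step 7: x0=(2.0615) x1=(-1.1067) x2=(0.8231)
step 8: x0=(2.0791) x1=(-1.0932) x2=(0.8557)
step 9: x0=(2.0938) x1=(-1.0782) x2=(0.8903)
step 10: x0=(2.1056) x1=(-1.0619) x2=(0.9268)
step 11: x0=(2.1143) x1=(-1.0442) x2=(0.9655)
step 12: x0=(2.1199) x1=(-1.0252) x2=(1.0067)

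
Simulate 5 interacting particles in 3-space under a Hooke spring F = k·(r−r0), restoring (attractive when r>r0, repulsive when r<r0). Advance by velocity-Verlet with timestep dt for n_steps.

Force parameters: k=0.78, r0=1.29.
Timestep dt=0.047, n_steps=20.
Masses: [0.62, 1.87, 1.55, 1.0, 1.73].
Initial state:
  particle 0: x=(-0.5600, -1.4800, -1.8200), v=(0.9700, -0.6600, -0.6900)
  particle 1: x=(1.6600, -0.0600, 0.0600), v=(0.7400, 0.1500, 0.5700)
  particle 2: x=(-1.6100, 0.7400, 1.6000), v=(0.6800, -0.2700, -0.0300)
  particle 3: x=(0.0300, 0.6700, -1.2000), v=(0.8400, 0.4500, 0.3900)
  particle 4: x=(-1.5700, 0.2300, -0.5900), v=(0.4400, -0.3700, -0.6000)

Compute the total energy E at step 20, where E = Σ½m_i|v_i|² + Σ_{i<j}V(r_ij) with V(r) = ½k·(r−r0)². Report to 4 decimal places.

14.6872

step 0: x0=(-0.5600, -1.4800, -1.8200) x1=(1.6600, -0.0600, 0.0600) x2=(-1.6100, 0.7400, 1.6000) x3=(0.0300, 0.6700, -1.2000) x4=(-1.5700, 0.2300, -0.5900)
step 1: x0=(-0.5138, -1.5053, -1.8464) x1=(1.6920, -0.0529, 0.0863) x2=(-1.5759, 0.7260, 1.5953) x3=(0.0686, 0.6900, -1.1799) x4=(-1.5479, 0.2123, -0.6179)
step 2: x0=(-0.4666, -1.5189, -1.8605) x1=(1.7183, -0.0457, 0.1116) x2=(-1.5375, 0.7095, 1.5838) x3=(0.1054, 0.7076, -1.1562) x4=(-1.5229, 0.1940, -0.6451)
step 3: x0=(-0.4183, -1.5207, -1.8622) x1=(1.7390, -0.0384, 0.1357) x2=(-1.4948, 0.6904, 1.5658) x3=(0.1405, 0.7226, -1.1292) x4=(-1.4951, 0.1752, -0.6716)
step 4: x0=(-0.3690, -1.5107, -1.8515) x1=(1.7542, -0.0312, 0.1586) x2=(-1.4479, 0.6689, 1.5413) x3=(0.1738, 0.7350, -1.0989) x4=(-1.4643, 0.1559, -0.6972)
step 5: x0=(-0.3189, -1.4891, -1.8285) x1=(1.7639, -0.0240, 0.1803) x2=(-1.3969, 0.6450, 1.5103) x3=(0.2053, 0.7447, -1.0655) x4=(-1.4306, 0.1361, -0.7220)
step 6: x0=(-0.2680, -1.4561, -1.7934) x1=(1.7683, -0.0168, 0.2006) x2=(-1.3419, 0.6189, 1.4732) x3=(0.2351, 0.7517, -1.0291) x4=(-1.3941, 0.1159, -0.7458)
step 7: x0=(-0.2163, -1.4122, -1.7467) x1=(1.7674, -0.0097, 0.2196) x2=(-1.2829, 0.5905, 1.4300) x3=(0.2632, 0.7559, -0.9900) x4=(-1.3547, 0.0953, -0.7686)
step 8: x0=(-0.1641, -1.3579, -1.6889) x1=(1.7614, -0.0027, 0.2373) x2=(-1.2201, 0.5601, 1.3812) x3=(0.2898, 0.7576, -0.9483) x4=(-1.3125, 0.0745, -0.7904)
step 9: x0=(-0.1114, -1.2939, -1.6206) x1=(1.7506, 0.0042, 0.2536) x2=(-1.1537, 0.5279, 1.3269) x3=(0.3148, 0.7567, -0.9041) x4=(-1.2676, 0.0535, -0.8109)
step 10: x0=(-0.0582, -1.2209, -1.5424) x1=(1.7351, 0.0110, 0.2686) x2=(-1.0838, 0.4939, 1.2676) x3=(0.3383, 0.7533, -0.8577) x4=(-1.2200, 0.0324, -0.8303)
step 11: x0=(-0.0046, -1.1399, -1.4553) x1=(1.7152, 0.0177, 0.2822) x2=(-1.0107, 0.4584, 1.2035) x3=(0.3605, 0.7477, -0.8093) x4=(-1.1699, 0.0113, -0.8483)
step 12: x0=(0.0493, -1.0518, -1.3601) x1=(1.6911, 0.0242, 0.2945) x2=(-0.9346, 0.4214, 1.1352) x3=(0.3815, 0.7399, -0.7591) x4=(-1.1174, -0.0098, -0.8651)
step 13: x0=(0.1035, -0.9576, -1.2577) x1=(1.6631, 0.0306, 0.3056) x2=(-0.8557, 0.3833, 1.0629) x3=(0.4013, 0.7302, -0.7073) x4=(-1.0627, -0.0308, -0.8806)
step 14: x0=(0.1580, -0.8583, -1.1492) x1=(1.6315, 0.0369, 0.3155) x2=(-0.7743, 0.3441, 0.9873) x3=(0.4201, 0.7188, -0.6540) x4=(-1.0058, -0.0515, -0.8947)
step 15: x0=(0.2128, -0.7550, -1.0356) x1=(1.5966, 0.0431, 0.3244) x2=(-0.6907, 0.3041, 0.9087) x3=(0.4380, 0.7060, -0.5996) x4=(-0.9469, -0.0720, -0.9075)
step 16: x0=(0.2678, -0.6488, -0.9178) x1=(1.5588, 0.0492, 0.3321) x2=(-0.6051, 0.2634, 0.8276) x3=(0.4552, 0.6920, -0.5443) x4=(-0.8863, -0.0922, -0.9190)
step 17: x0=(0.3231, -0.5406, -0.7968) x1=(1.5184, 0.0552, 0.3390) x2=(-0.5179, 0.2223, 0.7445) x3=(0.4716, 0.6772, -0.4882) x4=(-0.8240, -0.1120, -0.9293)
step 18: x0=(0.3787, -0.4314, -0.6736) x1=(1.4757, 0.0611, 0.3450) x2=(-0.4293, 0.1808, 0.6600) x3=(0.4876, 0.6619, -0.4316) x4=(-0.7603, -0.1316, -0.9384)
step 19: x0=(0.4345, -0.3221, -0.5490) x1=(1.4312, 0.0669, 0.3503) x2=(-0.3398, 0.1391, 0.5744) x3=(0.5030, 0.6465, -0.3747) x4=(-0.6953, -0.1508, -0.9465)
step 20: x0=(0.4904, -0.2134, -0.4240) x1=(1.3852, 0.0726, 0.3549) x2=(-0.2496, 0.0974, 0.4882) x3=(0.5181, 0.6312, -0.3178) x4=(-0.6290, -0.1696, -0.9536)
step 0 velocities: v0=(0.9700, -0.6600, -0.6900) v1=(0.7400, 0.1500, 0.5700) v2=(0.6800, -0.2700, -0.0300) v3=(0.8400, 0.4500, 0.3900) v4=(0.4400, -0.3700, -0.6000)
step 0: KE=2.9541, PE=11.7491, E=14.7032
step 20 velocities: v0=(1.1907, 2.2987, 2.6553) v1=(-0.9908, 0.1201, 0.0948) v2=(1.9205, -0.8896, -1.8352) v3=(0.3182, -0.3179, 1.2087) v4=(1.4220, -0.3990, -0.1412)
step 20: KE=14.0206, PE=0.6666, E=14.6872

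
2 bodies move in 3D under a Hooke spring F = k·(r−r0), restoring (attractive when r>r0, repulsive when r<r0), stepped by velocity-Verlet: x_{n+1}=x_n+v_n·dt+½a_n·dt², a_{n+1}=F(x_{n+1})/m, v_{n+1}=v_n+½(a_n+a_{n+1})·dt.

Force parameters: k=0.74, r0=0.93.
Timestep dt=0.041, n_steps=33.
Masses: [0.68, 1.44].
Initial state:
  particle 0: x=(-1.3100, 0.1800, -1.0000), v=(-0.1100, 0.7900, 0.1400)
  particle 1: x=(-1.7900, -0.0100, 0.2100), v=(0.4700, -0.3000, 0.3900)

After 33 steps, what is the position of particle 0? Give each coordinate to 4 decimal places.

step 0: x0=(-1.3100, 0.1800, -1.0000) x1=(-1.7900, -0.0100, 0.2100)
step 1: x0=(-1.3146, 0.2123, -0.9939) x1=(-1.7707, -0.0223, 0.2258)
step 2: x0=(-1.3195, 0.2446, -0.9872) x1=(-1.7512, -0.0345, 0.2414)
step 3: x0=(-1.3247, 0.2766, -0.9798) x1=(-1.7317, -0.0466, 0.2566)
step 4: x0=(-1.3300, 0.3085, -0.9717) x1=(-1.7120, -0.0587, 0.2714)
step 5: x0=(-1.3356, 0.3402, -0.9629) x1=(-1.6922, -0.0707, 0.2860)
step 6: x0=(-1.3414, 0.3716, -0.9534) x1=(-1.6724, -0.0825, 0.3002)
step 7: x0=(-1.3473, 0.4027, -0.9431) x1=(-1.6524, -0.0942, 0.3140)
step 8: x0=(-1.3535, 0.4336, -0.9321) x1=(-1.6323, -0.1058, 0.3275)
step 9: x0=(-1.3598, 0.4641, -0.9203) x1=(-1.6122, -0.1172, 0.3406)
step 10: x0=(-1.3663, 0.4943, -0.9077) x1=(-1.5920, -0.1285, 0.3534)
step 11: x0=(-1.3729, 0.5241, -0.8943) x1=(-1.5717, -0.1395, 0.3658)
step 12: x0=(-1.3797, 0.5534, -0.8801) x1=(-1.5514, -0.1504, 0.3778)
step 13: x0=(-1.3866, 0.5823, -0.8650) x1=(-1.5310, -0.1610, 0.3894)
step 14: x0=(-1.3935, 0.6107, -0.8492) x1=(-1.5106, -0.1714, 0.4006)
step 15: x0=(-1.4006, 0.6385, -0.8325) x1=(-1.4901, -0.1816, 0.4114)
step 16: x0=(-1.4077, 0.6658, -0.8149) x1=(-1.4696, -0.1915, 0.4218)
step 17: x0=(-1.4148, 0.6925, -0.7964) x1=(-1.4491, -0.2011, 0.4318)
step 18: x0=(-1.4220, 0.7186, -0.7771) x1=(-1.4286, -0.2104, 0.4414)
step 19: x0=(-1.4292, 0.7439, -0.7570) x1=(-1.4081, -0.2194, 0.4505)
step 20: x0=(-1.4363, 0.7686, -0.7359) x1=(-1.3875, -0.2281, 0.4593)
step 21: x0=(-1.4435, 0.7926, -0.7139) x1=(-1.3670, -0.2364, 0.4676)
step 22: x0=(-1.4505, 0.8158, -0.6911) x1=(-1.3465, -0.2443, 0.4755)
step 23: x0=(-1.4575, 0.8382, -0.6674) x1=(-1.3261, -0.2519, 0.4831)
step 24: x0=(-1.4644, 0.8597, -0.6428) x1=(-1.3057, -0.2591, 0.4901)
step 25: x0=(-1.4712, 0.8804, -0.6174) x1=(-1.2854, -0.2659, 0.4968)
step 26: x0=(-1.4778, 0.9002, -0.5911) x1=(-1.2651, -0.2722, 0.5031)
step 27: x0=(-1.4843, 0.9191, -0.5639) x1=(-1.2449, -0.2782, 0.5090)
step 28: x0=(-1.4906, 0.9371, -0.5359) x1=(-1.2248, -0.2837, 0.5145)
step 29: x0=(-1.4966, 0.9541, -0.5071) x1=(-1.2048, -0.2887, 0.5196)
step 30: x0=(-1.5025, 0.9701, -0.4775) x1=(-1.1849, -0.2933, 0.5243)
step 31: x0=(-1.5081, 0.9852, -0.4470) x1=(-1.1651, -0.2974, 0.5286)
step 32: x0=(-1.5134, 0.9992, -0.4158) x1=(-1.1455, -0.3010, 0.5326)
step 33: x0=(-1.5184, 1.0121, -0.3839) x1=(-1.1260, -0.3041, 0.5362)

(-1.5184, 1.0121, -0.3839)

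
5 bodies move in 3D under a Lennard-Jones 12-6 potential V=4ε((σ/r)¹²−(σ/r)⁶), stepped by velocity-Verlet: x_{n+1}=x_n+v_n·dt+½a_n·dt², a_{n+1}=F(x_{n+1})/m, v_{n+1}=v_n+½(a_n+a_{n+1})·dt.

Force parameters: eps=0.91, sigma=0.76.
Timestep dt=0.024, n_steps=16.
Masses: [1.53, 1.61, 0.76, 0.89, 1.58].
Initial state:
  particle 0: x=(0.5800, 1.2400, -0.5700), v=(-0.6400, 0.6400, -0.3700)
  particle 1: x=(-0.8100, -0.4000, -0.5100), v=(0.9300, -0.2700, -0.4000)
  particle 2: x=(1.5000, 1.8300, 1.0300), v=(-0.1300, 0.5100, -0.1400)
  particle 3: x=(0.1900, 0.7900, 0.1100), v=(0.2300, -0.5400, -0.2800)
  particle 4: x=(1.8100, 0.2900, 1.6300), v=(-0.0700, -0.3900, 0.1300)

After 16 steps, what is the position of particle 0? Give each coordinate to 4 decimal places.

(0.2983, 1.4097, -0.6228)

step 0: x0=(0.5800, 1.2400, -0.5700) x1=(-0.8100, -0.4000, -0.5100) x2=(1.5000, 1.8300, 1.0300) x3=(0.1900, 0.7900, 0.1100) x4=(1.8100, 0.2900, 1.6300)
step 1: x0=(0.5644, 1.2551, -0.5785) x1=(-0.7877, -0.4065, -0.5196) x2=(1.4969, 1.8422, 1.0266) x3=(0.1959, 0.7774, 0.1027) x4=(1.8083, 0.2807, 1.6331)
step 2: x0=(0.5485, 1.2697, -0.5863) x1=(-0.7653, -0.4129, -0.5292) x2=(1.4937, 1.8543, 1.0233) x3=(0.2024, 0.7657, 0.0941) x4=(1.8066, 0.2714, 1.6362)
step 3: x0=(0.5321, 1.2838, -0.5933) x1=(-0.7429, -0.4193, -0.5387) x2=(1.4905, 1.8663, 1.0199) x3=(0.2095, 0.7549, 0.0841) x4=(1.8049, 0.2621, 1.6393)
step 4: x0=(0.5154, 1.2972, -0.5995) x1=(-0.7205, -0.4256, -0.5483) x2=(1.4873, 1.8782, 1.0164) x3=(0.2173, 0.7450, 0.0729) x4=(1.8032, 0.2528, 1.6423)
step 5: x0=(0.4984, 1.3101, -0.6050) x1=(-0.6980, -0.4319, -0.5578) x2=(1.4841, 1.8900, 1.0130) x3=(0.2256, 0.7362, 0.0604) x4=(1.8015, 0.2436, 1.6454)
step 6: x0=(0.4811, 1.3222, -0.6097) x1=(-0.6755, -0.4382, -0.5673) x2=(1.4809, 1.9018, 1.0096) x3=(0.2344, 0.7284, 0.0465) x4=(1.7997, 0.2344, 1.6484)
step 7: x0=(0.4635, 1.3337, -0.6136) x1=(-0.6530, -0.4444, -0.5768) x2=(1.4776, 1.9135, 1.0061) x3=(0.2436, 0.7217, 0.0314) x4=(1.7980, 0.2253, 1.6514)
step 8: x0=(0.4456, 1.3446, -0.6169) x1=(-0.6304, -0.4506, -0.5862) x2=(1.4743, 1.9251, 1.0026) x3=(0.2533, 0.7162, 0.0150) x4=(1.7962, 0.2161, 1.6545)
step 9: x0=(0.4276, 1.3547, -0.6194) x1=(-0.6078, -0.4567, -0.5957) x2=(1.4710, 1.9367, 0.9991) x3=(0.2632, 0.7117, -0.0026) x4=(1.7945, 0.2070, 1.6575)
step 10: x0=(0.4093, 1.3642, -0.6213) x1=(-0.5852, -0.4628, -0.6051) x2=(1.4677, 1.9482, 0.9956) x3=(0.2734, 0.7083, -0.0214) x4=(1.7927, 0.1979, 1.6604)
step 11: x0=(0.3910, 1.3729, -0.6225) x1=(-0.5625, -0.4688, -0.6145) x2=(1.4643, 1.9597, 0.9921) x3=(0.2838, 0.7060, -0.0412) x4=(1.7910, 0.1888, 1.6634)
step 12: x0=(0.3725, 1.3811, -0.6232) x1=(-0.5398, -0.4747, -0.6238) x2=(1.4609, 1.9711, 0.9885) x3=(0.2943, 0.7047, -0.0619) x4=(1.7892, 0.1797, 1.6664)
step 13: x0=(0.3540, 1.3887, -0.6235) x1=(-0.5170, -0.4806, -0.6332) x2=(1.4575, 1.9824, 0.9849) x3=(0.3048, 0.7042, -0.0835) x4=(1.7874, 0.1706, 1.6694)
step 14: x0=(0.3354, 1.3959, -0.6234) x1=(-0.4942, -0.4864, -0.6425) x2=(1.4541, 1.9937, 0.9813) x3=(0.3154, 0.7043, -0.1056) x4=(1.7856, 0.1616, 1.6723)
step 15: x0=(0.3169, 1.4029, -0.6231) x1=(-0.4713, -0.4922, -0.6518) x2=(1.4507, 2.0050, 0.9777) x3=(0.3259, 0.7048, -0.1282) x4=(1.7838, 0.1525, 1.6752)
step 16: x0=(0.2983, 1.4097, -0.6228) x1=(-0.4484, -0.4979, -0.6610) x2=(1.4472, 2.0162, 0.9741) x3=(0.3364, 0.7053, -0.1508) x4=(1.7820, 0.1435, 1.6782)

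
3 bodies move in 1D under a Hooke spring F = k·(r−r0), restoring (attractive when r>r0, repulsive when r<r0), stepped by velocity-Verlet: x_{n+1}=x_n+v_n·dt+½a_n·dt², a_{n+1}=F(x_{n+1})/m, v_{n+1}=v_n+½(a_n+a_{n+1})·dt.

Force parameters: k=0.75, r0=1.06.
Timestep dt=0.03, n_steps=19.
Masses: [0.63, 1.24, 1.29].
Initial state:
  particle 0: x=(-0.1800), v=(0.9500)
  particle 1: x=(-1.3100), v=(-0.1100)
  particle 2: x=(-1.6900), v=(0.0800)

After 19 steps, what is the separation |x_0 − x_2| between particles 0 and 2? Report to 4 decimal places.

step 0: x0=(-0.1800) x1=(-1.3100) x2=(-1.6900)
step 1: x0=(-0.1518) x1=(-1.3131) x2=(-1.6877)
step 2: x0=(-0.1242) x1=(-1.3158) x2=(-1.6854)
step 3: x0=(-0.0973) x1=(-1.3180) x2=(-1.6833)
step 4: x0=(-0.0711) x1=(-1.3197) x2=(-1.6813)
step 5: x0=(-0.0457) x1=(-1.3210) x2=(-1.6793)
step 6: x0=(-0.0211) x1=(-1.3218) x2=(-1.6774)
step 7: x0=(0.0025) x1=(-1.3220) x2=(-1.6756)
step 8: x0=(0.0253) x1=(-1.3218) x2=(-1.6738)
step 9: x0=(0.0470) x1=(-1.3210) x2=(-1.6720)
step 10: x0=(0.0677) x1=(-1.3196) x2=(-1.6703)
step 11: x0=(0.0873) x1=(-1.3177) x2=(-1.6685)
step 12: x0=(0.1057) x1=(-1.3152) x2=(-1.6668)
step 13: x0=(0.1231) x1=(-1.3121) x2=(-1.6651)
step 14: x0=(0.1392) x1=(-1.3084) x2=(-1.6634)
step 15: x0=(0.1542) x1=(-1.3041) x2=(-1.6617)
step 16: x0=(0.1679) x1=(-1.2993) x2=(-1.6599)
step 17: x0=(0.1803) x1=(-1.2938) x2=(-1.6581)
step 18: x0=(0.1915) x1=(-1.2877) x2=(-1.6562)
step 19: x0=(0.2014) x1=(-1.2810) x2=(-1.6543)

1.8557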